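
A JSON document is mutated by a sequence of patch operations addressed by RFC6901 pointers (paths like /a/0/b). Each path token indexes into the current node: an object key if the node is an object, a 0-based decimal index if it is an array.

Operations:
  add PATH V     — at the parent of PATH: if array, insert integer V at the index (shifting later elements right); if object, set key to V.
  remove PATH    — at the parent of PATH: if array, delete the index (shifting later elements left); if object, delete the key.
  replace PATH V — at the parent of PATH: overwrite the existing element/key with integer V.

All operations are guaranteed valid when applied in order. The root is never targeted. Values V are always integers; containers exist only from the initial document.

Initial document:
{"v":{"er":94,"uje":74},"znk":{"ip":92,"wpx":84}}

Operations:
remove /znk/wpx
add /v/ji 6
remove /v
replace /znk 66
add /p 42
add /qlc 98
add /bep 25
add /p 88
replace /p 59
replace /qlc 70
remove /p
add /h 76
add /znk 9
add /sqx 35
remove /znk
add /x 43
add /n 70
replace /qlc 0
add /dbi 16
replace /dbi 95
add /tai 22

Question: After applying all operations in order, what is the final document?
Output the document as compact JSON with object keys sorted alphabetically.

After op 1 (remove /znk/wpx): {"v":{"er":94,"uje":74},"znk":{"ip":92}}
After op 2 (add /v/ji 6): {"v":{"er":94,"ji":6,"uje":74},"znk":{"ip":92}}
After op 3 (remove /v): {"znk":{"ip":92}}
After op 4 (replace /znk 66): {"znk":66}
After op 5 (add /p 42): {"p":42,"znk":66}
After op 6 (add /qlc 98): {"p":42,"qlc":98,"znk":66}
After op 7 (add /bep 25): {"bep":25,"p":42,"qlc":98,"znk":66}
After op 8 (add /p 88): {"bep":25,"p":88,"qlc":98,"znk":66}
After op 9 (replace /p 59): {"bep":25,"p":59,"qlc":98,"znk":66}
After op 10 (replace /qlc 70): {"bep":25,"p":59,"qlc":70,"znk":66}
After op 11 (remove /p): {"bep":25,"qlc":70,"znk":66}
After op 12 (add /h 76): {"bep":25,"h":76,"qlc":70,"znk":66}
After op 13 (add /znk 9): {"bep":25,"h":76,"qlc":70,"znk":9}
After op 14 (add /sqx 35): {"bep":25,"h":76,"qlc":70,"sqx":35,"znk":9}
After op 15 (remove /znk): {"bep":25,"h":76,"qlc":70,"sqx":35}
After op 16 (add /x 43): {"bep":25,"h":76,"qlc":70,"sqx":35,"x":43}
After op 17 (add /n 70): {"bep":25,"h":76,"n":70,"qlc":70,"sqx":35,"x":43}
After op 18 (replace /qlc 0): {"bep":25,"h":76,"n":70,"qlc":0,"sqx":35,"x":43}
After op 19 (add /dbi 16): {"bep":25,"dbi":16,"h":76,"n":70,"qlc":0,"sqx":35,"x":43}
After op 20 (replace /dbi 95): {"bep":25,"dbi":95,"h":76,"n":70,"qlc":0,"sqx":35,"x":43}
After op 21 (add /tai 22): {"bep":25,"dbi":95,"h":76,"n":70,"qlc":0,"sqx":35,"tai":22,"x":43}

Answer: {"bep":25,"dbi":95,"h":76,"n":70,"qlc":0,"sqx":35,"tai":22,"x":43}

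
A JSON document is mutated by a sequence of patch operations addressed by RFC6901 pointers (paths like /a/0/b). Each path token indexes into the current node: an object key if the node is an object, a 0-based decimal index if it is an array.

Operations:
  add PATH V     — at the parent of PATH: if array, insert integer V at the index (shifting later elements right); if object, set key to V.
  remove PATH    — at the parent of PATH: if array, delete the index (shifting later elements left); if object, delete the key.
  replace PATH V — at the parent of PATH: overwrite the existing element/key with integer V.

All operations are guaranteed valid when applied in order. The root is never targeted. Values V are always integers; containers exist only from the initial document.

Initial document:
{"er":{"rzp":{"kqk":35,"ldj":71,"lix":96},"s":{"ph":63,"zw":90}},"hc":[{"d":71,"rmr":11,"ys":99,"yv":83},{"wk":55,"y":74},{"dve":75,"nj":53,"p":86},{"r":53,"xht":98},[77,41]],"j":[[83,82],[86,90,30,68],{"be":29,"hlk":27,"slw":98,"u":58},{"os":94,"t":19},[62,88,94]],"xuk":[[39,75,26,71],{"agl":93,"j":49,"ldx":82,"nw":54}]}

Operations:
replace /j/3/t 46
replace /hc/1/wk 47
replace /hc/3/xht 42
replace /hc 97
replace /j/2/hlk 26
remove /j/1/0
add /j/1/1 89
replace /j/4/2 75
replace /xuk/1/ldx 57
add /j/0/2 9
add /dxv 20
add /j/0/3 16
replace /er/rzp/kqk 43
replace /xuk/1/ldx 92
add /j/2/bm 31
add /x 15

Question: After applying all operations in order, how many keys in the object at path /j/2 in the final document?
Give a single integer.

Answer: 5

Derivation:
After op 1 (replace /j/3/t 46): {"er":{"rzp":{"kqk":35,"ldj":71,"lix":96},"s":{"ph":63,"zw":90}},"hc":[{"d":71,"rmr":11,"ys":99,"yv":83},{"wk":55,"y":74},{"dve":75,"nj":53,"p":86},{"r":53,"xht":98},[77,41]],"j":[[83,82],[86,90,30,68],{"be":29,"hlk":27,"slw":98,"u":58},{"os":94,"t":46},[62,88,94]],"xuk":[[39,75,26,71],{"agl":93,"j":49,"ldx":82,"nw":54}]}
After op 2 (replace /hc/1/wk 47): {"er":{"rzp":{"kqk":35,"ldj":71,"lix":96},"s":{"ph":63,"zw":90}},"hc":[{"d":71,"rmr":11,"ys":99,"yv":83},{"wk":47,"y":74},{"dve":75,"nj":53,"p":86},{"r":53,"xht":98},[77,41]],"j":[[83,82],[86,90,30,68],{"be":29,"hlk":27,"slw":98,"u":58},{"os":94,"t":46},[62,88,94]],"xuk":[[39,75,26,71],{"agl":93,"j":49,"ldx":82,"nw":54}]}
After op 3 (replace /hc/3/xht 42): {"er":{"rzp":{"kqk":35,"ldj":71,"lix":96},"s":{"ph":63,"zw":90}},"hc":[{"d":71,"rmr":11,"ys":99,"yv":83},{"wk":47,"y":74},{"dve":75,"nj":53,"p":86},{"r":53,"xht":42},[77,41]],"j":[[83,82],[86,90,30,68],{"be":29,"hlk":27,"slw":98,"u":58},{"os":94,"t":46},[62,88,94]],"xuk":[[39,75,26,71],{"agl":93,"j":49,"ldx":82,"nw":54}]}
After op 4 (replace /hc 97): {"er":{"rzp":{"kqk":35,"ldj":71,"lix":96},"s":{"ph":63,"zw":90}},"hc":97,"j":[[83,82],[86,90,30,68],{"be":29,"hlk":27,"slw":98,"u":58},{"os":94,"t":46},[62,88,94]],"xuk":[[39,75,26,71],{"agl":93,"j":49,"ldx":82,"nw":54}]}
After op 5 (replace /j/2/hlk 26): {"er":{"rzp":{"kqk":35,"ldj":71,"lix":96},"s":{"ph":63,"zw":90}},"hc":97,"j":[[83,82],[86,90,30,68],{"be":29,"hlk":26,"slw":98,"u":58},{"os":94,"t":46},[62,88,94]],"xuk":[[39,75,26,71],{"agl":93,"j":49,"ldx":82,"nw":54}]}
After op 6 (remove /j/1/0): {"er":{"rzp":{"kqk":35,"ldj":71,"lix":96},"s":{"ph":63,"zw":90}},"hc":97,"j":[[83,82],[90,30,68],{"be":29,"hlk":26,"slw":98,"u":58},{"os":94,"t":46},[62,88,94]],"xuk":[[39,75,26,71],{"agl":93,"j":49,"ldx":82,"nw":54}]}
After op 7 (add /j/1/1 89): {"er":{"rzp":{"kqk":35,"ldj":71,"lix":96},"s":{"ph":63,"zw":90}},"hc":97,"j":[[83,82],[90,89,30,68],{"be":29,"hlk":26,"slw":98,"u":58},{"os":94,"t":46},[62,88,94]],"xuk":[[39,75,26,71],{"agl":93,"j":49,"ldx":82,"nw":54}]}
After op 8 (replace /j/4/2 75): {"er":{"rzp":{"kqk":35,"ldj":71,"lix":96},"s":{"ph":63,"zw":90}},"hc":97,"j":[[83,82],[90,89,30,68],{"be":29,"hlk":26,"slw":98,"u":58},{"os":94,"t":46},[62,88,75]],"xuk":[[39,75,26,71],{"agl":93,"j":49,"ldx":82,"nw":54}]}
After op 9 (replace /xuk/1/ldx 57): {"er":{"rzp":{"kqk":35,"ldj":71,"lix":96},"s":{"ph":63,"zw":90}},"hc":97,"j":[[83,82],[90,89,30,68],{"be":29,"hlk":26,"slw":98,"u":58},{"os":94,"t":46},[62,88,75]],"xuk":[[39,75,26,71],{"agl":93,"j":49,"ldx":57,"nw":54}]}
After op 10 (add /j/0/2 9): {"er":{"rzp":{"kqk":35,"ldj":71,"lix":96},"s":{"ph":63,"zw":90}},"hc":97,"j":[[83,82,9],[90,89,30,68],{"be":29,"hlk":26,"slw":98,"u":58},{"os":94,"t":46},[62,88,75]],"xuk":[[39,75,26,71],{"agl":93,"j":49,"ldx":57,"nw":54}]}
After op 11 (add /dxv 20): {"dxv":20,"er":{"rzp":{"kqk":35,"ldj":71,"lix":96},"s":{"ph":63,"zw":90}},"hc":97,"j":[[83,82,9],[90,89,30,68],{"be":29,"hlk":26,"slw":98,"u":58},{"os":94,"t":46},[62,88,75]],"xuk":[[39,75,26,71],{"agl":93,"j":49,"ldx":57,"nw":54}]}
After op 12 (add /j/0/3 16): {"dxv":20,"er":{"rzp":{"kqk":35,"ldj":71,"lix":96},"s":{"ph":63,"zw":90}},"hc":97,"j":[[83,82,9,16],[90,89,30,68],{"be":29,"hlk":26,"slw":98,"u":58},{"os":94,"t":46},[62,88,75]],"xuk":[[39,75,26,71],{"agl":93,"j":49,"ldx":57,"nw":54}]}
After op 13 (replace /er/rzp/kqk 43): {"dxv":20,"er":{"rzp":{"kqk":43,"ldj":71,"lix":96},"s":{"ph":63,"zw":90}},"hc":97,"j":[[83,82,9,16],[90,89,30,68],{"be":29,"hlk":26,"slw":98,"u":58},{"os":94,"t":46},[62,88,75]],"xuk":[[39,75,26,71],{"agl":93,"j":49,"ldx":57,"nw":54}]}
After op 14 (replace /xuk/1/ldx 92): {"dxv":20,"er":{"rzp":{"kqk":43,"ldj":71,"lix":96},"s":{"ph":63,"zw":90}},"hc":97,"j":[[83,82,9,16],[90,89,30,68],{"be":29,"hlk":26,"slw":98,"u":58},{"os":94,"t":46},[62,88,75]],"xuk":[[39,75,26,71],{"agl":93,"j":49,"ldx":92,"nw":54}]}
After op 15 (add /j/2/bm 31): {"dxv":20,"er":{"rzp":{"kqk":43,"ldj":71,"lix":96},"s":{"ph":63,"zw":90}},"hc":97,"j":[[83,82,9,16],[90,89,30,68],{"be":29,"bm":31,"hlk":26,"slw":98,"u":58},{"os":94,"t":46},[62,88,75]],"xuk":[[39,75,26,71],{"agl":93,"j":49,"ldx":92,"nw":54}]}
After op 16 (add /x 15): {"dxv":20,"er":{"rzp":{"kqk":43,"ldj":71,"lix":96},"s":{"ph":63,"zw":90}},"hc":97,"j":[[83,82,9,16],[90,89,30,68],{"be":29,"bm":31,"hlk":26,"slw":98,"u":58},{"os":94,"t":46},[62,88,75]],"x":15,"xuk":[[39,75,26,71],{"agl":93,"j":49,"ldx":92,"nw":54}]}
Size at path /j/2: 5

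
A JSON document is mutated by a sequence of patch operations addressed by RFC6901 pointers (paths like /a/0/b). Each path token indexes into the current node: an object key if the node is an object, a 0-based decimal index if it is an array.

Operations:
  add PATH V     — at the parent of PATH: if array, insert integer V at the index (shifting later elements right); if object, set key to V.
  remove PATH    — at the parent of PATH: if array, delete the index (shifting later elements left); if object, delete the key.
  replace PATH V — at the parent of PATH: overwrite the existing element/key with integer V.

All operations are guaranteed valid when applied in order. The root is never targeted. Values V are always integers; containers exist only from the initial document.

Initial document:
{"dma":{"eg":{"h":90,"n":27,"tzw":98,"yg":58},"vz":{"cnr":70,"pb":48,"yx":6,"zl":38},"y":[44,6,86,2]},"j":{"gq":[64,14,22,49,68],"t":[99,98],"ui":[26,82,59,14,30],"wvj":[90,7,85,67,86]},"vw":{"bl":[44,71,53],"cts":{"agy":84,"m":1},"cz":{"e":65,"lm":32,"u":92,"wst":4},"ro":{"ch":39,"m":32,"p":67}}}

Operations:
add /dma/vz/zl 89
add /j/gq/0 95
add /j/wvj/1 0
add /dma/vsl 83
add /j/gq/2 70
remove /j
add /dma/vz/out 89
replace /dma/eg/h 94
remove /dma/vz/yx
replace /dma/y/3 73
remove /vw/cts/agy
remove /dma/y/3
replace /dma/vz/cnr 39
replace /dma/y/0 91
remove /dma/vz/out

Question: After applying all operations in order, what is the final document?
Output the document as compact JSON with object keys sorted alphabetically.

After op 1 (add /dma/vz/zl 89): {"dma":{"eg":{"h":90,"n":27,"tzw":98,"yg":58},"vz":{"cnr":70,"pb":48,"yx":6,"zl":89},"y":[44,6,86,2]},"j":{"gq":[64,14,22,49,68],"t":[99,98],"ui":[26,82,59,14,30],"wvj":[90,7,85,67,86]},"vw":{"bl":[44,71,53],"cts":{"agy":84,"m":1},"cz":{"e":65,"lm":32,"u":92,"wst":4},"ro":{"ch":39,"m":32,"p":67}}}
After op 2 (add /j/gq/0 95): {"dma":{"eg":{"h":90,"n":27,"tzw":98,"yg":58},"vz":{"cnr":70,"pb":48,"yx":6,"zl":89},"y":[44,6,86,2]},"j":{"gq":[95,64,14,22,49,68],"t":[99,98],"ui":[26,82,59,14,30],"wvj":[90,7,85,67,86]},"vw":{"bl":[44,71,53],"cts":{"agy":84,"m":1},"cz":{"e":65,"lm":32,"u":92,"wst":4},"ro":{"ch":39,"m":32,"p":67}}}
After op 3 (add /j/wvj/1 0): {"dma":{"eg":{"h":90,"n":27,"tzw":98,"yg":58},"vz":{"cnr":70,"pb":48,"yx":6,"zl":89},"y":[44,6,86,2]},"j":{"gq":[95,64,14,22,49,68],"t":[99,98],"ui":[26,82,59,14,30],"wvj":[90,0,7,85,67,86]},"vw":{"bl":[44,71,53],"cts":{"agy":84,"m":1},"cz":{"e":65,"lm":32,"u":92,"wst":4},"ro":{"ch":39,"m":32,"p":67}}}
After op 4 (add /dma/vsl 83): {"dma":{"eg":{"h":90,"n":27,"tzw":98,"yg":58},"vsl":83,"vz":{"cnr":70,"pb":48,"yx":6,"zl":89},"y":[44,6,86,2]},"j":{"gq":[95,64,14,22,49,68],"t":[99,98],"ui":[26,82,59,14,30],"wvj":[90,0,7,85,67,86]},"vw":{"bl":[44,71,53],"cts":{"agy":84,"m":1},"cz":{"e":65,"lm":32,"u":92,"wst":4},"ro":{"ch":39,"m":32,"p":67}}}
After op 5 (add /j/gq/2 70): {"dma":{"eg":{"h":90,"n":27,"tzw":98,"yg":58},"vsl":83,"vz":{"cnr":70,"pb":48,"yx":6,"zl":89},"y":[44,6,86,2]},"j":{"gq":[95,64,70,14,22,49,68],"t":[99,98],"ui":[26,82,59,14,30],"wvj":[90,0,7,85,67,86]},"vw":{"bl":[44,71,53],"cts":{"agy":84,"m":1},"cz":{"e":65,"lm":32,"u":92,"wst":4},"ro":{"ch":39,"m":32,"p":67}}}
After op 6 (remove /j): {"dma":{"eg":{"h":90,"n":27,"tzw":98,"yg":58},"vsl":83,"vz":{"cnr":70,"pb":48,"yx":6,"zl":89},"y":[44,6,86,2]},"vw":{"bl":[44,71,53],"cts":{"agy":84,"m":1},"cz":{"e":65,"lm":32,"u":92,"wst":4},"ro":{"ch":39,"m":32,"p":67}}}
After op 7 (add /dma/vz/out 89): {"dma":{"eg":{"h":90,"n":27,"tzw":98,"yg":58},"vsl":83,"vz":{"cnr":70,"out":89,"pb":48,"yx":6,"zl":89},"y":[44,6,86,2]},"vw":{"bl":[44,71,53],"cts":{"agy":84,"m":1},"cz":{"e":65,"lm":32,"u":92,"wst":4},"ro":{"ch":39,"m":32,"p":67}}}
After op 8 (replace /dma/eg/h 94): {"dma":{"eg":{"h":94,"n":27,"tzw":98,"yg":58},"vsl":83,"vz":{"cnr":70,"out":89,"pb":48,"yx":6,"zl":89},"y":[44,6,86,2]},"vw":{"bl":[44,71,53],"cts":{"agy":84,"m":1},"cz":{"e":65,"lm":32,"u":92,"wst":4},"ro":{"ch":39,"m":32,"p":67}}}
After op 9 (remove /dma/vz/yx): {"dma":{"eg":{"h":94,"n":27,"tzw":98,"yg":58},"vsl":83,"vz":{"cnr":70,"out":89,"pb":48,"zl":89},"y":[44,6,86,2]},"vw":{"bl":[44,71,53],"cts":{"agy":84,"m":1},"cz":{"e":65,"lm":32,"u":92,"wst":4},"ro":{"ch":39,"m":32,"p":67}}}
After op 10 (replace /dma/y/3 73): {"dma":{"eg":{"h":94,"n":27,"tzw":98,"yg":58},"vsl":83,"vz":{"cnr":70,"out":89,"pb":48,"zl":89},"y":[44,6,86,73]},"vw":{"bl":[44,71,53],"cts":{"agy":84,"m":1},"cz":{"e":65,"lm":32,"u":92,"wst":4},"ro":{"ch":39,"m":32,"p":67}}}
After op 11 (remove /vw/cts/agy): {"dma":{"eg":{"h":94,"n":27,"tzw":98,"yg":58},"vsl":83,"vz":{"cnr":70,"out":89,"pb":48,"zl":89},"y":[44,6,86,73]},"vw":{"bl":[44,71,53],"cts":{"m":1},"cz":{"e":65,"lm":32,"u":92,"wst":4},"ro":{"ch":39,"m":32,"p":67}}}
After op 12 (remove /dma/y/3): {"dma":{"eg":{"h":94,"n":27,"tzw":98,"yg":58},"vsl":83,"vz":{"cnr":70,"out":89,"pb":48,"zl":89},"y":[44,6,86]},"vw":{"bl":[44,71,53],"cts":{"m":1},"cz":{"e":65,"lm":32,"u":92,"wst":4},"ro":{"ch":39,"m":32,"p":67}}}
After op 13 (replace /dma/vz/cnr 39): {"dma":{"eg":{"h":94,"n":27,"tzw":98,"yg":58},"vsl":83,"vz":{"cnr":39,"out":89,"pb":48,"zl":89},"y":[44,6,86]},"vw":{"bl":[44,71,53],"cts":{"m":1},"cz":{"e":65,"lm":32,"u":92,"wst":4},"ro":{"ch":39,"m":32,"p":67}}}
After op 14 (replace /dma/y/0 91): {"dma":{"eg":{"h":94,"n":27,"tzw":98,"yg":58},"vsl":83,"vz":{"cnr":39,"out":89,"pb":48,"zl":89},"y":[91,6,86]},"vw":{"bl":[44,71,53],"cts":{"m":1},"cz":{"e":65,"lm":32,"u":92,"wst":4},"ro":{"ch":39,"m":32,"p":67}}}
After op 15 (remove /dma/vz/out): {"dma":{"eg":{"h":94,"n":27,"tzw":98,"yg":58},"vsl":83,"vz":{"cnr":39,"pb":48,"zl":89},"y":[91,6,86]},"vw":{"bl":[44,71,53],"cts":{"m":1},"cz":{"e":65,"lm":32,"u":92,"wst":4},"ro":{"ch":39,"m":32,"p":67}}}

Answer: {"dma":{"eg":{"h":94,"n":27,"tzw":98,"yg":58},"vsl":83,"vz":{"cnr":39,"pb":48,"zl":89},"y":[91,6,86]},"vw":{"bl":[44,71,53],"cts":{"m":1},"cz":{"e":65,"lm":32,"u":92,"wst":4},"ro":{"ch":39,"m":32,"p":67}}}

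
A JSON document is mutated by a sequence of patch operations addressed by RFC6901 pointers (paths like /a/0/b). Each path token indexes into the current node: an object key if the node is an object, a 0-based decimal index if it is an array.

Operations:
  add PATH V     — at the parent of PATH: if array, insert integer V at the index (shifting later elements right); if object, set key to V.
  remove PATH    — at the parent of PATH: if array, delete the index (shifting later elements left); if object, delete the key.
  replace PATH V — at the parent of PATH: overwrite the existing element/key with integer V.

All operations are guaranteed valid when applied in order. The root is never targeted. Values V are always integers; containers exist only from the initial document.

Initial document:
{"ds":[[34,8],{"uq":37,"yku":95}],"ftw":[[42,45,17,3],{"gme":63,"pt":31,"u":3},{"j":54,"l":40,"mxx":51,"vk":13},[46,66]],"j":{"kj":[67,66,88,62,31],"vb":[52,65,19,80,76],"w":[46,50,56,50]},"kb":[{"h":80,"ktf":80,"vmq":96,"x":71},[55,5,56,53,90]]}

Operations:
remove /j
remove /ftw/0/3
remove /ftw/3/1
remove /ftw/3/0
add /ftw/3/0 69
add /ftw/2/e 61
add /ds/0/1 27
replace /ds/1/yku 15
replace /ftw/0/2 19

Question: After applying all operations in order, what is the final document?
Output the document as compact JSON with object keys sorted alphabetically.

After op 1 (remove /j): {"ds":[[34,8],{"uq":37,"yku":95}],"ftw":[[42,45,17,3],{"gme":63,"pt":31,"u":3},{"j":54,"l":40,"mxx":51,"vk":13},[46,66]],"kb":[{"h":80,"ktf":80,"vmq":96,"x":71},[55,5,56,53,90]]}
After op 2 (remove /ftw/0/3): {"ds":[[34,8],{"uq":37,"yku":95}],"ftw":[[42,45,17],{"gme":63,"pt":31,"u":3},{"j":54,"l":40,"mxx":51,"vk":13},[46,66]],"kb":[{"h":80,"ktf":80,"vmq":96,"x":71},[55,5,56,53,90]]}
After op 3 (remove /ftw/3/1): {"ds":[[34,8],{"uq":37,"yku":95}],"ftw":[[42,45,17],{"gme":63,"pt":31,"u":3},{"j":54,"l":40,"mxx":51,"vk":13},[46]],"kb":[{"h":80,"ktf":80,"vmq":96,"x":71},[55,5,56,53,90]]}
After op 4 (remove /ftw/3/0): {"ds":[[34,8],{"uq":37,"yku":95}],"ftw":[[42,45,17],{"gme":63,"pt":31,"u":3},{"j":54,"l":40,"mxx":51,"vk":13},[]],"kb":[{"h":80,"ktf":80,"vmq":96,"x":71},[55,5,56,53,90]]}
After op 5 (add /ftw/3/0 69): {"ds":[[34,8],{"uq":37,"yku":95}],"ftw":[[42,45,17],{"gme":63,"pt":31,"u":3},{"j":54,"l":40,"mxx":51,"vk":13},[69]],"kb":[{"h":80,"ktf":80,"vmq":96,"x":71},[55,5,56,53,90]]}
After op 6 (add /ftw/2/e 61): {"ds":[[34,8],{"uq":37,"yku":95}],"ftw":[[42,45,17],{"gme":63,"pt":31,"u":3},{"e":61,"j":54,"l":40,"mxx":51,"vk":13},[69]],"kb":[{"h":80,"ktf":80,"vmq":96,"x":71},[55,5,56,53,90]]}
After op 7 (add /ds/0/1 27): {"ds":[[34,27,8],{"uq":37,"yku":95}],"ftw":[[42,45,17],{"gme":63,"pt":31,"u":3},{"e":61,"j":54,"l":40,"mxx":51,"vk":13},[69]],"kb":[{"h":80,"ktf":80,"vmq":96,"x":71},[55,5,56,53,90]]}
After op 8 (replace /ds/1/yku 15): {"ds":[[34,27,8],{"uq":37,"yku":15}],"ftw":[[42,45,17],{"gme":63,"pt":31,"u":3},{"e":61,"j":54,"l":40,"mxx":51,"vk":13},[69]],"kb":[{"h":80,"ktf":80,"vmq":96,"x":71},[55,5,56,53,90]]}
After op 9 (replace /ftw/0/2 19): {"ds":[[34,27,8],{"uq":37,"yku":15}],"ftw":[[42,45,19],{"gme":63,"pt":31,"u":3},{"e":61,"j":54,"l":40,"mxx":51,"vk":13},[69]],"kb":[{"h":80,"ktf":80,"vmq":96,"x":71},[55,5,56,53,90]]}

Answer: {"ds":[[34,27,8],{"uq":37,"yku":15}],"ftw":[[42,45,19],{"gme":63,"pt":31,"u":3},{"e":61,"j":54,"l":40,"mxx":51,"vk":13},[69]],"kb":[{"h":80,"ktf":80,"vmq":96,"x":71},[55,5,56,53,90]]}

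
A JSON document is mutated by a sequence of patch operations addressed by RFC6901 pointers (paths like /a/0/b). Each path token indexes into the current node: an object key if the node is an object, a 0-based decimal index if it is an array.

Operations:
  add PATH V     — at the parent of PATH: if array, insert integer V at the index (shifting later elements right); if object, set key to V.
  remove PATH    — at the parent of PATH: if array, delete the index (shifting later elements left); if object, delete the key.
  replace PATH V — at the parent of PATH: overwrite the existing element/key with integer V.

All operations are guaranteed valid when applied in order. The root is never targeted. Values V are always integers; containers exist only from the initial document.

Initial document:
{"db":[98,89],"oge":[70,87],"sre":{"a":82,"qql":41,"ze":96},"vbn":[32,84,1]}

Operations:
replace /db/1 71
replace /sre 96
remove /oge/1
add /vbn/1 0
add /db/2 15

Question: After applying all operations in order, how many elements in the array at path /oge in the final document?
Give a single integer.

After op 1 (replace /db/1 71): {"db":[98,71],"oge":[70,87],"sre":{"a":82,"qql":41,"ze":96},"vbn":[32,84,1]}
After op 2 (replace /sre 96): {"db":[98,71],"oge":[70,87],"sre":96,"vbn":[32,84,1]}
After op 3 (remove /oge/1): {"db":[98,71],"oge":[70],"sre":96,"vbn":[32,84,1]}
After op 4 (add /vbn/1 0): {"db":[98,71],"oge":[70],"sre":96,"vbn":[32,0,84,1]}
After op 5 (add /db/2 15): {"db":[98,71,15],"oge":[70],"sre":96,"vbn":[32,0,84,1]}
Size at path /oge: 1

Answer: 1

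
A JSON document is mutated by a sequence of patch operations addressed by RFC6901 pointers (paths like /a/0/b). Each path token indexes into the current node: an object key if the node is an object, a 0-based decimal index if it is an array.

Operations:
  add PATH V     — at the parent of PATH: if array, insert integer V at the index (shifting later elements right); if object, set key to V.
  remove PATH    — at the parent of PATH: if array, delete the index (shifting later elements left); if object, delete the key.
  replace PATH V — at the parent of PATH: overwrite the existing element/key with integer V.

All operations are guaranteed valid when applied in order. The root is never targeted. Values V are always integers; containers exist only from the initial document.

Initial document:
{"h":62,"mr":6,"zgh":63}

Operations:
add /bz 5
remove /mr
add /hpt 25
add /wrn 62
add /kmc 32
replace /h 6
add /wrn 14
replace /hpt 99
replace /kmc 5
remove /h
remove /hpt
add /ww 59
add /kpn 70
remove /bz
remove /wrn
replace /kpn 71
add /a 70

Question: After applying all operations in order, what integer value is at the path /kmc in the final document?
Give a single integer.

Answer: 5

Derivation:
After op 1 (add /bz 5): {"bz":5,"h":62,"mr":6,"zgh":63}
After op 2 (remove /mr): {"bz":5,"h":62,"zgh":63}
After op 3 (add /hpt 25): {"bz":5,"h":62,"hpt":25,"zgh":63}
After op 4 (add /wrn 62): {"bz":5,"h":62,"hpt":25,"wrn":62,"zgh":63}
After op 5 (add /kmc 32): {"bz":5,"h":62,"hpt":25,"kmc":32,"wrn":62,"zgh":63}
After op 6 (replace /h 6): {"bz":5,"h":6,"hpt":25,"kmc":32,"wrn":62,"zgh":63}
After op 7 (add /wrn 14): {"bz":5,"h":6,"hpt":25,"kmc":32,"wrn":14,"zgh":63}
After op 8 (replace /hpt 99): {"bz":5,"h":6,"hpt":99,"kmc":32,"wrn":14,"zgh":63}
After op 9 (replace /kmc 5): {"bz":5,"h":6,"hpt":99,"kmc":5,"wrn":14,"zgh":63}
After op 10 (remove /h): {"bz":5,"hpt":99,"kmc":5,"wrn":14,"zgh":63}
After op 11 (remove /hpt): {"bz":5,"kmc":5,"wrn":14,"zgh":63}
After op 12 (add /ww 59): {"bz":5,"kmc":5,"wrn":14,"ww":59,"zgh":63}
After op 13 (add /kpn 70): {"bz":5,"kmc":5,"kpn":70,"wrn":14,"ww":59,"zgh":63}
After op 14 (remove /bz): {"kmc":5,"kpn":70,"wrn":14,"ww":59,"zgh":63}
After op 15 (remove /wrn): {"kmc":5,"kpn":70,"ww":59,"zgh":63}
After op 16 (replace /kpn 71): {"kmc":5,"kpn":71,"ww":59,"zgh":63}
After op 17 (add /a 70): {"a":70,"kmc":5,"kpn":71,"ww":59,"zgh":63}
Value at /kmc: 5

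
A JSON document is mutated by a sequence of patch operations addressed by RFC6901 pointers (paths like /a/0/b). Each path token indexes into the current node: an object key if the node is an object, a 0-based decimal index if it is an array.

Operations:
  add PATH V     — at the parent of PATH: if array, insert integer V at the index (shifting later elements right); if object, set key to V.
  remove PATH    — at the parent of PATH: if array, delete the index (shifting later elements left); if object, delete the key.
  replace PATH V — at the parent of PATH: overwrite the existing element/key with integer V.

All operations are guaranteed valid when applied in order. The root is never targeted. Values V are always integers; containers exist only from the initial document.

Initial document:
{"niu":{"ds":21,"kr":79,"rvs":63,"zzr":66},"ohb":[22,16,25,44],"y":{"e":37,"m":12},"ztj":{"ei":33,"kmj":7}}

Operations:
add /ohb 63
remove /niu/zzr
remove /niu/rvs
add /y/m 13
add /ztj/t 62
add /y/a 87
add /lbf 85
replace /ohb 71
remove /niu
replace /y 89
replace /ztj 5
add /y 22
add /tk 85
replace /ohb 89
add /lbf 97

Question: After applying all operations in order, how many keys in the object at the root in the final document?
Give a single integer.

Answer: 5

Derivation:
After op 1 (add /ohb 63): {"niu":{"ds":21,"kr":79,"rvs":63,"zzr":66},"ohb":63,"y":{"e":37,"m":12},"ztj":{"ei":33,"kmj":7}}
After op 2 (remove /niu/zzr): {"niu":{"ds":21,"kr":79,"rvs":63},"ohb":63,"y":{"e":37,"m":12},"ztj":{"ei":33,"kmj":7}}
After op 3 (remove /niu/rvs): {"niu":{"ds":21,"kr":79},"ohb":63,"y":{"e":37,"m":12},"ztj":{"ei":33,"kmj":7}}
After op 4 (add /y/m 13): {"niu":{"ds":21,"kr":79},"ohb":63,"y":{"e":37,"m":13},"ztj":{"ei":33,"kmj":7}}
After op 5 (add /ztj/t 62): {"niu":{"ds":21,"kr":79},"ohb":63,"y":{"e":37,"m":13},"ztj":{"ei":33,"kmj":7,"t":62}}
After op 6 (add /y/a 87): {"niu":{"ds":21,"kr":79},"ohb":63,"y":{"a":87,"e":37,"m":13},"ztj":{"ei":33,"kmj":7,"t":62}}
After op 7 (add /lbf 85): {"lbf":85,"niu":{"ds":21,"kr":79},"ohb":63,"y":{"a":87,"e":37,"m":13},"ztj":{"ei":33,"kmj":7,"t":62}}
After op 8 (replace /ohb 71): {"lbf":85,"niu":{"ds":21,"kr":79},"ohb":71,"y":{"a":87,"e":37,"m":13},"ztj":{"ei":33,"kmj":7,"t":62}}
After op 9 (remove /niu): {"lbf":85,"ohb":71,"y":{"a":87,"e":37,"m":13},"ztj":{"ei":33,"kmj":7,"t":62}}
After op 10 (replace /y 89): {"lbf":85,"ohb":71,"y":89,"ztj":{"ei":33,"kmj":7,"t":62}}
After op 11 (replace /ztj 5): {"lbf":85,"ohb":71,"y":89,"ztj":5}
After op 12 (add /y 22): {"lbf":85,"ohb":71,"y":22,"ztj":5}
After op 13 (add /tk 85): {"lbf":85,"ohb":71,"tk":85,"y":22,"ztj":5}
After op 14 (replace /ohb 89): {"lbf":85,"ohb":89,"tk":85,"y":22,"ztj":5}
After op 15 (add /lbf 97): {"lbf":97,"ohb":89,"tk":85,"y":22,"ztj":5}
Size at the root: 5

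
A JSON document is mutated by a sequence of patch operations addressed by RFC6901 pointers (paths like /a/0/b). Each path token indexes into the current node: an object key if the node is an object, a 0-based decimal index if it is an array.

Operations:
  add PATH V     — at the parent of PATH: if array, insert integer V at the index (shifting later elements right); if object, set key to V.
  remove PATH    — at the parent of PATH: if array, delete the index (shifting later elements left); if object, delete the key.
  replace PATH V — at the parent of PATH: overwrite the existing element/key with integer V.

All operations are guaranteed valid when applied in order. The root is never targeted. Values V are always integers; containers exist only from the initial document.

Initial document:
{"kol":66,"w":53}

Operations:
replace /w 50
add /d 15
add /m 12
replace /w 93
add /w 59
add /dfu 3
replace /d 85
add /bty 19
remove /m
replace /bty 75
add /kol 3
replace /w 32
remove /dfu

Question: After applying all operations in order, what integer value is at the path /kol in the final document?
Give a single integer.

Answer: 3

Derivation:
After op 1 (replace /w 50): {"kol":66,"w":50}
After op 2 (add /d 15): {"d":15,"kol":66,"w":50}
After op 3 (add /m 12): {"d":15,"kol":66,"m":12,"w":50}
After op 4 (replace /w 93): {"d":15,"kol":66,"m":12,"w":93}
After op 5 (add /w 59): {"d":15,"kol":66,"m":12,"w":59}
After op 6 (add /dfu 3): {"d":15,"dfu":3,"kol":66,"m":12,"w":59}
After op 7 (replace /d 85): {"d":85,"dfu":3,"kol":66,"m":12,"w":59}
After op 8 (add /bty 19): {"bty":19,"d":85,"dfu":3,"kol":66,"m":12,"w":59}
After op 9 (remove /m): {"bty":19,"d":85,"dfu":3,"kol":66,"w":59}
After op 10 (replace /bty 75): {"bty":75,"d":85,"dfu":3,"kol":66,"w":59}
After op 11 (add /kol 3): {"bty":75,"d":85,"dfu":3,"kol":3,"w":59}
After op 12 (replace /w 32): {"bty":75,"d":85,"dfu":3,"kol":3,"w":32}
After op 13 (remove /dfu): {"bty":75,"d":85,"kol":3,"w":32}
Value at /kol: 3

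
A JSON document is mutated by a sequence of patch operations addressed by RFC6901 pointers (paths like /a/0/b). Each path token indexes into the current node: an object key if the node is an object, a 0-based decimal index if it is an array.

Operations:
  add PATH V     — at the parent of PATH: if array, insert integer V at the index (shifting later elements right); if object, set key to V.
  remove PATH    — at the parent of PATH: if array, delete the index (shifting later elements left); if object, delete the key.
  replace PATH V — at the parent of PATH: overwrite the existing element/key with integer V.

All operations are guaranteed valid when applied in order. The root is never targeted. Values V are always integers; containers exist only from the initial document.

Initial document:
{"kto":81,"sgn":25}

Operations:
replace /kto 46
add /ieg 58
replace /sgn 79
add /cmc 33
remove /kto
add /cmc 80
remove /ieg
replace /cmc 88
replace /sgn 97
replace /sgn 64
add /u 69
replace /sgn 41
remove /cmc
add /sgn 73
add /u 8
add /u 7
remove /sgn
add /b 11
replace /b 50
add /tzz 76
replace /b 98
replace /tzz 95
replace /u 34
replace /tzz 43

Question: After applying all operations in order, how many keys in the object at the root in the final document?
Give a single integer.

After op 1 (replace /kto 46): {"kto":46,"sgn":25}
After op 2 (add /ieg 58): {"ieg":58,"kto":46,"sgn":25}
After op 3 (replace /sgn 79): {"ieg":58,"kto":46,"sgn":79}
After op 4 (add /cmc 33): {"cmc":33,"ieg":58,"kto":46,"sgn":79}
After op 5 (remove /kto): {"cmc":33,"ieg":58,"sgn":79}
After op 6 (add /cmc 80): {"cmc":80,"ieg":58,"sgn":79}
After op 7 (remove /ieg): {"cmc":80,"sgn":79}
After op 8 (replace /cmc 88): {"cmc":88,"sgn":79}
After op 9 (replace /sgn 97): {"cmc":88,"sgn":97}
After op 10 (replace /sgn 64): {"cmc":88,"sgn":64}
After op 11 (add /u 69): {"cmc":88,"sgn":64,"u":69}
After op 12 (replace /sgn 41): {"cmc":88,"sgn":41,"u":69}
After op 13 (remove /cmc): {"sgn":41,"u":69}
After op 14 (add /sgn 73): {"sgn":73,"u":69}
After op 15 (add /u 8): {"sgn":73,"u":8}
After op 16 (add /u 7): {"sgn":73,"u":7}
After op 17 (remove /sgn): {"u":7}
After op 18 (add /b 11): {"b":11,"u":7}
After op 19 (replace /b 50): {"b":50,"u":7}
After op 20 (add /tzz 76): {"b":50,"tzz":76,"u":7}
After op 21 (replace /b 98): {"b":98,"tzz":76,"u":7}
After op 22 (replace /tzz 95): {"b":98,"tzz":95,"u":7}
After op 23 (replace /u 34): {"b":98,"tzz":95,"u":34}
After op 24 (replace /tzz 43): {"b":98,"tzz":43,"u":34}
Size at the root: 3

Answer: 3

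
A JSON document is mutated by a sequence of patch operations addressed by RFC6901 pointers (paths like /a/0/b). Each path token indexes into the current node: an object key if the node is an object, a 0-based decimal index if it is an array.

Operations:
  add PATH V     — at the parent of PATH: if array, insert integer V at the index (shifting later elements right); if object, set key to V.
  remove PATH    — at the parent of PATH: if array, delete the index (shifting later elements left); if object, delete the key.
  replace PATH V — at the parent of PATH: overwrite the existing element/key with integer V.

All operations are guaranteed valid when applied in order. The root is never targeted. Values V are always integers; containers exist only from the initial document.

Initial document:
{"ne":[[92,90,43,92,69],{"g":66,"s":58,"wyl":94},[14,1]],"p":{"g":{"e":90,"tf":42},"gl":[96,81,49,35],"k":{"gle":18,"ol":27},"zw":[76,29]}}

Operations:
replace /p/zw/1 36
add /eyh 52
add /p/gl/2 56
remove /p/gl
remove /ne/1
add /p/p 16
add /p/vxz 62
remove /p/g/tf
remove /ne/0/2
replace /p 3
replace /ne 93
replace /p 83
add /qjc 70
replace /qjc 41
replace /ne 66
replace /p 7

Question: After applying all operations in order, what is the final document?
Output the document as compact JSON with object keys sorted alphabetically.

Answer: {"eyh":52,"ne":66,"p":7,"qjc":41}

Derivation:
After op 1 (replace /p/zw/1 36): {"ne":[[92,90,43,92,69],{"g":66,"s":58,"wyl":94},[14,1]],"p":{"g":{"e":90,"tf":42},"gl":[96,81,49,35],"k":{"gle":18,"ol":27},"zw":[76,36]}}
After op 2 (add /eyh 52): {"eyh":52,"ne":[[92,90,43,92,69],{"g":66,"s":58,"wyl":94},[14,1]],"p":{"g":{"e":90,"tf":42},"gl":[96,81,49,35],"k":{"gle":18,"ol":27},"zw":[76,36]}}
After op 3 (add /p/gl/2 56): {"eyh":52,"ne":[[92,90,43,92,69],{"g":66,"s":58,"wyl":94},[14,1]],"p":{"g":{"e":90,"tf":42},"gl":[96,81,56,49,35],"k":{"gle":18,"ol":27},"zw":[76,36]}}
After op 4 (remove /p/gl): {"eyh":52,"ne":[[92,90,43,92,69],{"g":66,"s":58,"wyl":94},[14,1]],"p":{"g":{"e":90,"tf":42},"k":{"gle":18,"ol":27},"zw":[76,36]}}
After op 5 (remove /ne/1): {"eyh":52,"ne":[[92,90,43,92,69],[14,1]],"p":{"g":{"e":90,"tf":42},"k":{"gle":18,"ol":27},"zw":[76,36]}}
After op 6 (add /p/p 16): {"eyh":52,"ne":[[92,90,43,92,69],[14,1]],"p":{"g":{"e":90,"tf":42},"k":{"gle":18,"ol":27},"p":16,"zw":[76,36]}}
After op 7 (add /p/vxz 62): {"eyh":52,"ne":[[92,90,43,92,69],[14,1]],"p":{"g":{"e":90,"tf":42},"k":{"gle":18,"ol":27},"p":16,"vxz":62,"zw":[76,36]}}
After op 8 (remove /p/g/tf): {"eyh":52,"ne":[[92,90,43,92,69],[14,1]],"p":{"g":{"e":90},"k":{"gle":18,"ol":27},"p":16,"vxz":62,"zw":[76,36]}}
After op 9 (remove /ne/0/2): {"eyh":52,"ne":[[92,90,92,69],[14,1]],"p":{"g":{"e":90},"k":{"gle":18,"ol":27},"p":16,"vxz":62,"zw":[76,36]}}
After op 10 (replace /p 3): {"eyh":52,"ne":[[92,90,92,69],[14,1]],"p":3}
After op 11 (replace /ne 93): {"eyh":52,"ne":93,"p":3}
After op 12 (replace /p 83): {"eyh":52,"ne":93,"p":83}
After op 13 (add /qjc 70): {"eyh":52,"ne":93,"p":83,"qjc":70}
After op 14 (replace /qjc 41): {"eyh":52,"ne":93,"p":83,"qjc":41}
After op 15 (replace /ne 66): {"eyh":52,"ne":66,"p":83,"qjc":41}
After op 16 (replace /p 7): {"eyh":52,"ne":66,"p":7,"qjc":41}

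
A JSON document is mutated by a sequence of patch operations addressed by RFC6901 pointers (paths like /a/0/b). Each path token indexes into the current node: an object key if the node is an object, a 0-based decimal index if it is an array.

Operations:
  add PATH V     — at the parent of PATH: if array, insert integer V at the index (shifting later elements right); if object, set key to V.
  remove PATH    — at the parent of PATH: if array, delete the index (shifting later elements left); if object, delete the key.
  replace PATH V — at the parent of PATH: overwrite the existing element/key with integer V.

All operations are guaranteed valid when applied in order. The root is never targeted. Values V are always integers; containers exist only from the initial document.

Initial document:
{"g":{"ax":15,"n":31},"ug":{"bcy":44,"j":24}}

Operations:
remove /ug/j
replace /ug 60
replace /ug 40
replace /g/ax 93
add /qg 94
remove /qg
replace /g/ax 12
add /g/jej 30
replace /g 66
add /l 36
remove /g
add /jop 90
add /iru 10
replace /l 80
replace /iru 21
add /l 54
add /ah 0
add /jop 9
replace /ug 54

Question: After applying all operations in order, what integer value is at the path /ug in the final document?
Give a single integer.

After op 1 (remove /ug/j): {"g":{"ax":15,"n":31},"ug":{"bcy":44}}
After op 2 (replace /ug 60): {"g":{"ax":15,"n":31},"ug":60}
After op 3 (replace /ug 40): {"g":{"ax":15,"n":31},"ug":40}
After op 4 (replace /g/ax 93): {"g":{"ax":93,"n":31},"ug":40}
After op 5 (add /qg 94): {"g":{"ax":93,"n":31},"qg":94,"ug":40}
After op 6 (remove /qg): {"g":{"ax":93,"n":31},"ug":40}
After op 7 (replace /g/ax 12): {"g":{"ax":12,"n":31},"ug":40}
After op 8 (add /g/jej 30): {"g":{"ax":12,"jej":30,"n":31},"ug":40}
After op 9 (replace /g 66): {"g":66,"ug":40}
After op 10 (add /l 36): {"g":66,"l":36,"ug":40}
After op 11 (remove /g): {"l":36,"ug":40}
After op 12 (add /jop 90): {"jop":90,"l":36,"ug":40}
After op 13 (add /iru 10): {"iru":10,"jop":90,"l":36,"ug":40}
After op 14 (replace /l 80): {"iru":10,"jop":90,"l":80,"ug":40}
After op 15 (replace /iru 21): {"iru":21,"jop":90,"l":80,"ug":40}
After op 16 (add /l 54): {"iru":21,"jop":90,"l":54,"ug":40}
After op 17 (add /ah 0): {"ah":0,"iru":21,"jop":90,"l":54,"ug":40}
After op 18 (add /jop 9): {"ah":0,"iru":21,"jop":9,"l":54,"ug":40}
After op 19 (replace /ug 54): {"ah":0,"iru":21,"jop":9,"l":54,"ug":54}
Value at /ug: 54

Answer: 54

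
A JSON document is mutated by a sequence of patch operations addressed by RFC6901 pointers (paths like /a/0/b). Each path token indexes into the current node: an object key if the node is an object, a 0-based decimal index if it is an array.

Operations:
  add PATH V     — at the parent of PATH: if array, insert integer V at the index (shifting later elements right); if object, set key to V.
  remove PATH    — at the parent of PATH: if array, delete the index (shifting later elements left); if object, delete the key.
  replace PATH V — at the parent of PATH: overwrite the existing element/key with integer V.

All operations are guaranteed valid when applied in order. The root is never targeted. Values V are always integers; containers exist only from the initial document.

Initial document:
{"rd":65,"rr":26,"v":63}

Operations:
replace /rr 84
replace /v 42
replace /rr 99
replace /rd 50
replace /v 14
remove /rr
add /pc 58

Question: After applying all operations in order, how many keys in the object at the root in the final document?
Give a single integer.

Answer: 3

Derivation:
After op 1 (replace /rr 84): {"rd":65,"rr":84,"v":63}
After op 2 (replace /v 42): {"rd":65,"rr":84,"v":42}
After op 3 (replace /rr 99): {"rd":65,"rr":99,"v":42}
After op 4 (replace /rd 50): {"rd":50,"rr":99,"v":42}
After op 5 (replace /v 14): {"rd":50,"rr":99,"v":14}
After op 6 (remove /rr): {"rd":50,"v":14}
After op 7 (add /pc 58): {"pc":58,"rd":50,"v":14}
Size at the root: 3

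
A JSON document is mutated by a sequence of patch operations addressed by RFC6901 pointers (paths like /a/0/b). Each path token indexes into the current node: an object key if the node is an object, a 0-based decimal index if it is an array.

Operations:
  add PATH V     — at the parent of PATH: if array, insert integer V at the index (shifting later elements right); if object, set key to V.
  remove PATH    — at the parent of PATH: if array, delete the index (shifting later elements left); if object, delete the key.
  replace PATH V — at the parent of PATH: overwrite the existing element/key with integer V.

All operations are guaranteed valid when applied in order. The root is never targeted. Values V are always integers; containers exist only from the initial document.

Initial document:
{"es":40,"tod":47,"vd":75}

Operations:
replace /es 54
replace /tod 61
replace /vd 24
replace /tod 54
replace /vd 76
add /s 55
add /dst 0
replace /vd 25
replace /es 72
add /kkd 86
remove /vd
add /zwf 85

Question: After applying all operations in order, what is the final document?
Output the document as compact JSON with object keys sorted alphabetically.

Answer: {"dst":0,"es":72,"kkd":86,"s":55,"tod":54,"zwf":85}

Derivation:
After op 1 (replace /es 54): {"es":54,"tod":47,"vd":75}
After op 2 (replace /tod 61): {"es":54,"tod":61,"vd":75}
After op 3 (replace /vd 24): {"es":54,"tod":61,"vd":24}
After op 4 (replace /tod 54): {"es":54,"tod":54,"vd":24}
After op 5 (replace /vd 76): {"es":54,"tod":54,"vd":76}
After op 6 (add /s 55): {"es":54,"s":55,"tod":54,"vd":76}
After op 7 (add /dst 0): {"dst":0,"es":54,"s":55,"tod":54,"vd":76}
After op 8 (replace /vd 25): {"dst":0,"es":54,"s":55,"tod":54,"vd":25}
After op 9 (replace /es 72): {"dst":0,"es":72,"s":55,"tod":54,"vd":25}
After op 10 (add /kkd 86): {"dst":0,"es":72,"kkd":86,"s":55,"tod":54,"vd":25}
After op 11 (remove /vd): {"dst":0,"es":72,"kkd":86,"s":55,"tod":54}
After op 12 (add /zwf 85): {"dst":0,"es":72,"kkd":86,"s":55,"tod":54,"zwf":85}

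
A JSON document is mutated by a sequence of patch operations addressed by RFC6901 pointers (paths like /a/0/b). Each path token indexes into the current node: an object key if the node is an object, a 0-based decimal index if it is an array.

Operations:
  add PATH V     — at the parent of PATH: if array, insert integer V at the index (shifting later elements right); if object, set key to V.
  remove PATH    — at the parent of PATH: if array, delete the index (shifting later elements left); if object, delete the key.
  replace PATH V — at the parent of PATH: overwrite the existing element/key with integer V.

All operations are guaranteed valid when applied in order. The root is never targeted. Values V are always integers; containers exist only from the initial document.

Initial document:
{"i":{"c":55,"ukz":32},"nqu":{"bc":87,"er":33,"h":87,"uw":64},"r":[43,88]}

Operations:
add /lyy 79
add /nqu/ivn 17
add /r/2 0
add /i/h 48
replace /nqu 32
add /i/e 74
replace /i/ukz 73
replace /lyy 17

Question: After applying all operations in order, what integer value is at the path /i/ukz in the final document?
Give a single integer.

After op 1 (add /lyy 79): {"i":{"c":55,"ukz":32},"lyy":79,"nqu":{"bc":87,"er":33,"h":87,"uw":64},"r":[43,88]}
After op 2 (add /nqu/ivn 17): {"i":{"c":55,"ukz":32},"lyy":79,"nqu":{"bc":87,"er":33,"h":87,"ivn":17,"uw":64},"r":[43,88]}
After op 3 (add /r/2 0): {"i":{"c":55,"ukz":32},"lyy":79,"nqu":{"bc":87,"er":33,"h":87,"ivn":17,"uw":64},"r":[43,88,0]}
After op 4 (add /i/h 48): {"i":{"c":55,"h":48,"ukz":32},"lyy":79,"nqu":{"bc":87,"er":33,"h":87,"ivn":17,"uw":64},"r":[43,88,0]}
After op 5 (replace /nqu 32): {"i":{"c":55,"h":48,"ukz":32},"lyy":79,"nqu":32,"r":[43,88,0]}
After op 6 (add /i/e 74): {"i":{"c":55,"e":74,"h":48,"ukz":32},"lyy":79,"nqu":32,"r":[43,88,0]}
After op 7 (replace /i/ukz 73): {"i":{"c":55,"e":74,"h":48,"ukz":73},"lyy":79,"nqu":32,"r":[43,88,0]}
After op 8 (replace /lyy 17): {"i":{"c":55,"e":74,"h":48,"ukz":73},"lyy":17,"nqu":32,"r":[43,88,0]}
Value at /i/ukz: 73

Answer: 73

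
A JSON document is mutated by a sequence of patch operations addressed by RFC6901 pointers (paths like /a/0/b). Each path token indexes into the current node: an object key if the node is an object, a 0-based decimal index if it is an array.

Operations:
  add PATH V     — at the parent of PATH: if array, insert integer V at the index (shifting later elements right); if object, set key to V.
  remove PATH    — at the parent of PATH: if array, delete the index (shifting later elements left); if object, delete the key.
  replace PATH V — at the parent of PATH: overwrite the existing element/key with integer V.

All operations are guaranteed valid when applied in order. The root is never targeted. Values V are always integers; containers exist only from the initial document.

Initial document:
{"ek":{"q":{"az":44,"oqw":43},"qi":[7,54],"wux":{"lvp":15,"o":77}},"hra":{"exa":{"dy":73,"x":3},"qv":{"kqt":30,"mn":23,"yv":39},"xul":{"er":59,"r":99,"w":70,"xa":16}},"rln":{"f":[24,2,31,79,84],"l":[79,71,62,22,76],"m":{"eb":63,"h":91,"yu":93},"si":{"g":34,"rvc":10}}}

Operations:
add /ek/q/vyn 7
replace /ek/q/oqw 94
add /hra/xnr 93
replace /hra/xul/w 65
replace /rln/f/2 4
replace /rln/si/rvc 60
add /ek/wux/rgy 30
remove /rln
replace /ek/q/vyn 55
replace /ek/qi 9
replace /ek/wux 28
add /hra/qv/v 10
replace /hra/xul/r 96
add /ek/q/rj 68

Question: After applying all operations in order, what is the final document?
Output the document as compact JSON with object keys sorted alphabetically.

Answer: {"ek":{"q":{"az":44,"oqw":94,"rj":68,"vyn":55},"qi":9,"wux":28},"hra":{"exa":{"dy":73,"x":3},"qv":{"kqt":30,"mn":23,"v":10,"yv":39},"xnr":93,"xul":{"er":59,"r":96,"w":65,"xa":16}}}

Derivation:
After op 1 (add /ek/q/vyn 7): {"ek":{"q":{"az":44,"oqw":43,"vyn":7},"qi":[7,54],"wux":{"lvp":15,"o":77}},"hra":{"exa":{"dy":73,"x":3},"qv":{"kqt":30,"mn":23,"yv":39},"xul":{"er":59,"r":99,"w":70,"xa":16}},"rln":{"f":[24,2,31,79,84],"l":[79,71,62,22,76],"m":{"eb":63,"h":91,"yu":93},"si":{"g":34,"rvc":10}}}
After op 2 (replace /ek/q/oqw 94): {"ek":{"q":{"az":44,"oqw":94,"vyn":7},"qi":[7,54],"wux":{"lvp":15,"o":77}},"hra":{"exa":{"dy":73,"x":3},"qv":{"kqt":30,"mn":23,"yv":39},"xul":{"er":59,"r":99,"w":70,"xa":16}},"rln":{"f":[24,2,31,79,84],"l":[79,71,62,22,76],"m":{"eb":63,"h":91,"yu":93},"si":{"g":34,"rvc":10}}}
After op 3 (add /hra/xnr 93): {"ek":{"q":{"az":44,"oqw":94,"vyn":7},"qi":[7,54],"wux":{"lvp":15,"o":77}},"hra":{"exa":{"dy":73,"x":3},"qv":{"kqt":30,"mn":23,"yv":39},"xnr":93,"xul":{"er":59,"r":99,"w":70,"xa":16}},"rln":{"f":[24,2,31,79,84],"l":[79,71,62,22,76],"m":{"eb":63,"h":91,"yu":93},"si":{"g":34,"rvc":10}}}
After op 4 (replace /hra/xul/w 65): {"ek":{"q":{"az":44,"oqw":94,"vyn":7},"qi":[7,54],"wux":{"lvp":15,"o":77}},"hra":{"exa":{"dy":73,"x":3},"qv":{"kqt":30,"mn":23,"yv":39},"xnr":93,"xul":{"er":59,"r":99,"w":65,"xa":16}},"rln":{"f":[24,2,31,79,84],"l":[79,71,62,22,76],"m":{"eb":63,"h":91,"yu":93},"si":{"g":34,"rvc":10}}}
After op 5 (replace /rln/f/2 4): {"ek":{"q":{"az":44,"oqw":94,"vyn":7},"qi":[7,54],"wux":{"lvp":15,"o":77}},"hra":{"exa":{"dy":73,"x":3},"qv":{"kqt":30,"mn":23,"yv":39},"xnr":93,"xul":{"er":59,"r":99,"w":65,"xa":16}},"rln":{"f":[24,2,4,79,84],"l":[79,71,62,22,76],"m":{"eb":63,"h":91,"yu":93},"si":{"g":34,"rvc":10}}}
After op 6 (replace /rln/si/rvc 60): {"ek":{"q":{"az":44,"oqw":94,"vyn":7},"qi":[7,54],"wux":{"lvp":15,"o":77}},"hra":{"exa":{"dy":73,"x":3},"qv":{"kqt":30,"mn":23,"yv":39},"xnr":93,"xul":{"er":59,"r":99,"w":65,"xa":16}},"rln":{"f":[24,2,4,79,84],"l":[79,71,62,22,76],"m":{"eb":63,"h":91,"yu":93},"si":{"g":34,"rvc":60}}}
After op 7 (add /ek/wux/rgy 30): {"ek":{"q":{"az":44,"oqw":94,"vyn":7},"qi":[7,54],"wux":{"lvp":15,"o":77,"rgy":30}},"hra":{"exa":{"dy":73,"x":3},"qv":{"kqt":30,"mn":23,"yv":39},"xnr":93,"xul":{"er":59,"r":99,"w":65,"xa":16}},"rln":{"f":[24,2,4,79,84],"l":[79,71,62,22,76],"m":{"eb":63,"h":91,"yu":93},"si":{"g":34,"rvc":60}}}
After op 8 (remove /rln): {"ek":{"q":{"az":44,"oqw":94,"vyn":7},"qi":[7,54],"wux":{"lvp":15,"o":77,"rgy":30}},"hra":{"exa":{"dy":73,"x":3},"qv":{"kqt":30,"mn":23,"yv":39},"xnr":93,"xul":{"er":59,"r":99,"w":65,"xa":16}}}
After op 9 (replace /ek/q/vyn 55): {"ek":{"q":{"az":44,"oqw":94,"vyn":55},"qi":[7,54],"wux":{"lvp":15,"o":77,"rgy":30}},"hra":{"exa":{"dy":73,"x":3},"qv":{"kqt":30,"mn":23,"yv":39},"xnr":93,"xul":{"er":59,"r":99,"w":65,"xa":16}}}
After op 10 (replace /ek/qi 9): {"ek":{"q":{"az":44,"oqw":94,"vyn":55},"qi":9,"wux":{"lvp":15,"o":77,"rgy":30}},"hra":{"exa":{"dy":73,"x":3},"qv":{"kqt":30,"mn":23,"yv":39},"xnr":93,"xul":{"er":59,"r":99,"w":65,"xa":16}}}
After op 11 (replace /ek/wux 28): {"ek":{"q":{"az":44,"oqw":94,"vyn":55},"qi":9,"wux":28},"hra":{"exa":{"dy":73,"x":3},"qv":{"kqt":30,"mn":23,"yv":39},"xnr":93,"xul":{"er":59,"r":99,"w":65,"xa":16}}}
After op 12 (add /hra/qv/v 10): {"ek":{"q":{"az":44,"oqw":94,"vyn":55},"qi":9,"wux":28},"hra":{"exa":{"dy":73,"x":3},"qv":{"kqt":30,"mn":23,"v":10,"yv":39},"xnr":93,"xul":{"er":59,"r":99,"w":65,"xa":16}}}
After op 13 (replace /hra/xul/r 96): {"ek":{"q":{"az":44,"oqw":94,"vyn":55},"qi":9,"wux":28},"hra":{"exa":{"dy":73,"x":3},"qv":{"kqt":30,"mn":23,"v":10,"yv":39},"xnr":93,"xul":{"er":59,"r":96,"w":65,"xa":16}}}
After op 14 (add /ek/q/rj 68): {"ek":{"q":{"az":44,"oqw":94,"rj":68,"vyn":55},"qi":9,"wux":28},"hra":{"exa":{"dy":73,"x":3},"qv":{"kqt":30,"mn":23,"v":10,"yv":39},"xnr":93,"xul":{"er":59,"r":96,"w":65,"xa":16}}}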